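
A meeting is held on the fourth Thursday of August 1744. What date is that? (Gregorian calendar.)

August 27, 1744

August 1, 1744 is a Saturday.
The first Thursday is therefore August 6 (5 days later).
The fourth Thursday is 6 + 3×7 = August 27.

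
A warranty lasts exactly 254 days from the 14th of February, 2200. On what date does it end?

October 26, 2200

Feb has 28 days: +15 → Mar 1, 2200 (239 left).
Mar has 31 days: +31 → Apr 1, 2200 (208 left).
Apr has 30 days: +30 → May 1, 2200 (178 left).
May has 31 days: +31 → Jun 1, 2200 (147 left).
Jun has 30 days: +30 → Jul 1, 2200 (117 left).
Jul has 31 days: +31 → Aug 1, 2200 (86 left).
Aug has 31 days: +31 → Sep 1, 2200 (55 left).
Sep has 30 days: +30 → Oct 1, 2200 (25 left).
+25 → Oct 26, 2200.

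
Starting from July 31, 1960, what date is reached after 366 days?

Jul has 31 days: +1 → Aug 1, 1960 (365 left).
Aug has 31 days: +31 → Sep 1, 1960 (334 left).
Sep has 30 days: +30 → Oct 1, 1960 (304 left).
Oct has 31 days: +31 → Nov 1, 1960 (273 left).
Nov has 30 days: +30 → Dec 1, 1960 (243 left).
Dec has 31 days: +31 → Jan 1, 1961 (212 left).
Jan has 31 days: +31 → Feb 1, 1961 (181 left).
Feb has 28 days: +28 → Mar 1, 1961 (153 left).
Mar has 31 days: +31 → Apr 1, 1961 (122 left).
Apr has 30 days: +30 → May 1, 1961 (92 left).
May has 31 days: +31 → Jun 1, 1961 (61 left).
Jun has 30 days: +30 → Jul 1, 1961 (31 left).
Jul has 31 days: +31 → Aug 1, 1961 (0 left).

August 1, 1961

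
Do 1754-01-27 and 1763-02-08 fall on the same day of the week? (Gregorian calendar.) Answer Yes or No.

No

From Jan 27, 1754 to Feb 8, 1763 is 3299 days.
3299 mod 7 = 2, so they are different weekdays.
(Jan 27, 1754 is a Sunday; Feb 8, 1763 is a Tuesday.)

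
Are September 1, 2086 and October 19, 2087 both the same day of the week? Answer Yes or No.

From Sep 1, 2086 to Oct 19, 2087 is 413 days.
413 mod 7 = 0, so they are the same weekday.
(Sep 1, 2086 is a Sunday; Oct 19, 2087 is a Sunday.)

Yes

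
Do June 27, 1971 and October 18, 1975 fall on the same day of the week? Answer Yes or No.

No

From Jun 27, 1971 to Oct 18, 1975 is 1574 days.
1574 mod 7 = 6, so they are different weekdays.
(Jun 27, 1971 is a Sunday; Oct 18, 1975 is a Saturday.)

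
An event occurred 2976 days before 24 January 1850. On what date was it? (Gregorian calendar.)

December 1, 1841

−365 (one year) → Jan 24, 1849 (2611 left).
−366 (one year; includes Feb 29, 1848) → Jan 24, 1848 (2245 left).
−365 (one year) → Jan 24, 1847 (1880 left).
−365 (one year) → Jan 24, 1846 (1515 left).
−365 (one year) → Jan 24, 1845 (1150 left).
−366 (one year; includes Feb 29, 1844) → Jan 24, 1844 (784 left).
−365 (one year) → Jan 24, 1843 (419 left).
−365 (one year) → Jan 24, 1842 (54 left).
−24 → Dec 31, 1841 (end of Dec, 31 days; 30 left).
−30 → Dec 1, 1841.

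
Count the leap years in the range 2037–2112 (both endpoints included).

18

Multiples of 4 in [2037,2112]: 19.
Of those, multiples of 100: 1 (not leap unless ÷400).
Multiples of 400: 0.
Leap years = 19 − 1 + 0 = 18.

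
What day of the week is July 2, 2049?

January 1, 2049 is a Friday.
Jan 1, 2049 → Feb 1, 2049: 31 days (January has 31).
Feb 1, 2049 → Mar 1, 2049: 28 days (February has 28).
Mar 1, 2049 → Apr 1, 2049: 31 days (March has 31).
Apr 1, 2049 → May 1, 2049: 30 days (April has 30).
May 1, 2049 → Jun 1, 2049: 31 days (May has 31).
Jun 1, 2049 → Jul 1, 2049: 30 days (June has 30).
Jul 1, 2049 → Jul 2, 2049: 1 days.
Total: 182 days.
182 mod 7 = 0, so Friday + 0 = Friday.

Friday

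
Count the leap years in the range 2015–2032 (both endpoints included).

Multiples of 4 in [2015,2032]: 5.
Of those, multiples of 100: 0 (not leap unless ÷400).
Multiples of 400: 0.
Leap years = 5 − 0 + 0 = 5.

5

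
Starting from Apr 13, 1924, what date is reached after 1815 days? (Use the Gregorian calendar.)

April 2, 1929

+365 (one year) → Apr 13, 1925 (1450 left).
+365 (one year) → Apr 13, 1926 (1085 left).
+365 (one year) → Apr 13, 1927 (720 left).
+366 (one year; includes Feb 29, 1928) → Apr 13, 1928 (354 left).
Apr has 30 days: +18 → May 1, 1928 (336 left).
May has 31 days: +31 → Jun 1, 1928 (305 left).
Jun has 30 days: +30 → Jul 1, 1928 (275 left).
Jul has 31 days: +31 → Aug 1, 1928 (244 left).
Aug has 31 days: +31 → Sep 1, 1928 (213 left).
Sep has 30 days: +30 → Oct 1, 1928 (183 left).
Oct has 31 days: +31 → Nov 1, 1928 (152 left).
Nov has 30 days: +30 → Dec 1, 1928 (122 left).
Dec has 31 days: +31 → Jan 1, 1929 (91 left).
Jan has 31 days: +31 → Feb 1, 1929 (60 left).
Feb has 28 days: +28 → Mar 1, 1929 (32 left).
Mar has 31 days: +31 → Apr 1, 1929 (1 left).
+1 → Apr 2, 1929.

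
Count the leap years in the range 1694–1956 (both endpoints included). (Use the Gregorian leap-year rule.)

63

Multiples of 4 in [1694,1956]: 66.
Of those, multiples of 100: 3 (not leap unless ÷400).
Multiples of 400: 0.
Leap years = 66 − 3 + 0 = 63.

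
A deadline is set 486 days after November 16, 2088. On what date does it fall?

March 17, 2090

+365 (one year) → Nov 16, 2089 (121 left).
Nov has 30 days: +15 → Dec 1, 2089 (106 left).
Dec has 31 days: +31 → Jan 1, 2090 (75 left).
Jan has 31 days: +31 → Feb 1, 2090 (44 left).
Feb has 28 days: +28 → Mar 1, 2090 (16 left).
+16 → Mar 17, 2090.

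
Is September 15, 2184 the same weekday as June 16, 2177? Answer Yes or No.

No

From Jun 16, 2177 to Sep 15, 2184 is 2648 days.
2648 mod 7 = 2, so they are different weekdays.
(Jun 16, 2177 is a Monday; Sep 15, 2184 is a Wednesday.)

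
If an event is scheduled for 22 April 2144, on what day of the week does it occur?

Wednesday

Doomsday rule: the anchor day for the 2100s is Sunday. For year 44: 44÷12 = 3 r 8, and 8÷4 = 2, so 3+8+2 = 13.
Sunday + 13 ≡ Saturday — that's 2144's doomsday.
In April the doomsday date is Apr 4.
Apr 22 is 18 days after Apr 4; 18 mod 7 = 4, so Saturday + 4 = Wednesday.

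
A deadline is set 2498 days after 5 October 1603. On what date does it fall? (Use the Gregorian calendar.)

+366 (one year; includes Feb 29, 1604) → Oct 5, 1604 (2132 left).
+365 (one year) → Oct 5, 1605 (1767 left).
+365 (one year) → Oct 5, 1606 (1402 left).
+365 (one year) → Oct 5, 1607 (1037 left).
+366 (one year; includes Feb 29, 1608) → Oct 5, 1608 (671 left).
+365 (one year) → Oct 5, 1609 (306 left).
Oct has 31 days: +27 → Nov 1, 1609 (279 left).
Nov has 30 days: +30 → Dec 1, 1609 (249 left).
Dec has 31 days: +31 → Jan 1, 1610 (218 left).
Jan has 31 days: +31 → Feb 1, 1610 (187 left).
Feb has 28 days: +28 → Mar 1, 1610 (159 left).
Mar has 31 days: +31 → Apr 1, 1610 (128 left).
Apr has 30 days: +30 → May 1, 1610 (98 left).
May has 31 days: +31 → Jun 1, 1610 (67 left).
Jun has 30 days: +30 → Jul 1, 1610 (37 left).
Jul has 31 days: +31 → Aug 1, 1610 (6 left).
+6 → Aug 7, 1610.

August 7, 1610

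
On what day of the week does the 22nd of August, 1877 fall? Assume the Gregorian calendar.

Wednesday

Doomsday rule: the anchor day for the 1800s is Friday. For year 77: 77÷12 = 6 r 5, and 5÷4 = 1, so 6+5+1 = 12.
Friday + 12 ≡ Wednesday — that's 1877's doomsday.
In August the doomsday date is Aug 8.
Aug 22 is 14 days after Aug 8; 14 mod 7 = 0, so Wednesday + 0 = Wednesday.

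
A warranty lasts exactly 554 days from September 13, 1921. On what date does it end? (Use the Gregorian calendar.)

March 21, 1923

+365 (one year) → Sep 13, 1922 (189 left).
Sep has 30 days: +18 → Oct 1, 1922 (171 left).
Oct has 31 days: +31 → Nov 1, 1922 (140 left).
Nov has 30 days: +30 → Dec 1, 1922 (110 left).
Dec has 31 days: +31 → Jan 1, 1923 (79 left).
Jan has 31 days: +31 → Feb 1, 1923 (48 left).
Feb has 28 days: +28 → Mar 1, 1923 (20 left).
+20 → Mar 21, 1923.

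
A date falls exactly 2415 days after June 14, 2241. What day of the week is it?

Monday

First find the weekday of Jun 14, 2241. Doomsday rule: the anchor day for the 2200s is Friday. For year 41: 41÷12 = 3 r 5, and 5÷4 = 1, so 3+5+1 = 9.
Friday + 9 ≡ Sunday — that's 2241's doomsday.
In June the doomsday date is Jun 6.
Jun 14 is 8 days after Jun 6; 8 mod 7 = 1, so Sunday + 1 = Monday.
2415 mod 7 = 0, so 2415 days after a Monday is Monday + 0 = Monday.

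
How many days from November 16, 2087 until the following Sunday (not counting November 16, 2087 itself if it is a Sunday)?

7

Nov 16, 2087 is a Sunday.
From Sunday to the next Sunday is 7 days.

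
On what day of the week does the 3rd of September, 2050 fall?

Saturday

Doomsday rule: the anchor day for the 2000s is Tuesday. For year 50: 50÷12 = 4 r 2, and 2÷4 = 0, so 4+2+0 = 6.
Tuesday + 6 ≡ Monday — that's 2050's doomsday.
In September the doomsday date is Sep 5.
Sep 3 is 2 days before Sep 5; 2 mod 7 = 2, so Monday − 2 = Saturday.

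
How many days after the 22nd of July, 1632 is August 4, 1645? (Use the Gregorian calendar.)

4761

Jul 22, 1632 → Jul 22, 1633: 365 days.
Jul 22, 1633 → Jul 22, 1634: 365 days.
Jul 22, 1634 → Jul 22, 1635: 365 days.
Jul 22, 1635 → Jul 22, 1636: 366 days (Feb 29, 1636 is in that span).
Jul 22, 1636 → Jul 22, 1637: 365 days.
Jul 22, 1637 → Jul 22, 1638: 365 days.
Jul 22, 1638 → Jul 22, 1639: 365 days.
Jul 22, 1639 → Jul 22, 1640: 366 days (Feb 29, 1640 is in that span).
Jul 22, 1640 → Jul 22, 1641: 365 days.
Jul 22, 1641 → Jul 22, 1642: 365 days.
Jul 22, 1642 → Jul 22, 1643: 365 days.
Jul 22, 1643 → Jul 22, 1644: 366 days (Feb 29, 1644 is in that span).
Jul 22, 1644 → Aug 22, 1644: 31 days (July has 31).
Aug 22, 1644 → Sep 22, 1644: 31 days (August has 31).
Sep 22, 1644 → Oct 22, 1644: 30 days (September has 30).
Oct 22, 1644 → Nov 22, 1644: 31 days (October has 31).
Nov 22, 1644 → Dec 22, 1644: 30 days (November has 30).
Dec 22, 1644 → Jan 22, 1645: 31 days (December has 31).
Jan 22, 1645 → Feb 22, 1645: 31 days (January has 31).
Feb 22, 1645 → Mar 22, 1645: 28 days (February has 28).
Mar 22, 1645 → Apr 22, 1645: 31 days (March has 31).
Apr 22, 1645 → May 22, 1645: 30 days (April has 30).
May 22, 1645 → Jun 22, 1645: 31 days (May has 31).
Jun 22, 1645 → Jul 22, 1645: 30 days (June has 30).
Jul 22, 1645 → Aug 4, 1645: 13 days.
Total: 4761 days.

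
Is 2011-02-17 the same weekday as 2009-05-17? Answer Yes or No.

From May 17, 2009 to Feb 17, 2011 is 641 days.
641 mod 7 = 4, so they are different weekdays.
(May 17, 2009 is a Sunday; Feb 17, 2011 is a Thursday.)

No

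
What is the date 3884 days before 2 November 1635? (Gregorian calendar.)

−365 (one year) → Nov 2, 1634 (3519 left).
−365 (one year) → Nov 2, 1633 (3154 left).
−365 (one year) → Nov 2, 1632 (2789 left).
−366 (one year; includes Feb 29, 1632) → Nov 2, 1631 (2423 left).
−365 (one year) → Nov 2, 1630 (2058 left).
−365 (one year) → Nov 2, 1629 (1693 left).
−365 (one year) → Nov 2, 1628 (1328 left).
−366 (one year; includes Feb 29, 1628) → Nov 2, 1627 (962 left).
−365 (one year) → Nov 2, 1626 (597 left).
−365 (one year) → Nov 2, 1625 (232 left).
−2 → Oct 31, 1625 (end of Oct, 31 days; 230 left).
−31 → Sep 30, 1625 (end of Sep, 30 days; 199 left).
−30 → Aug 31, 1625 (end of Aug, 31 days; 169 left).
−31 → Jul 31, 1625 (end of Jul, 31 days; 138 left).
−31 → Jun 30, 1625 (end of Jun, 30 days; 107 left).
−30 → May 31, 1625 (end of May, 31 days; 77 left).
−31 → Apr 30, 1625 (end of Apr, 30 days; 46 left).
−30 → Mar 31, 1625 (end of Mar, 31 days; 16 left).
−16 → Mar 15, 1625.

March 15, 1625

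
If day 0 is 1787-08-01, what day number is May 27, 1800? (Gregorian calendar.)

Aug 1, 1787 → Aug 1, 1788: 366 days (Feb 29, 1788 is in that span).
Aug 1, 1788 → Aug 1, 1789: 365 days.
Aug 1, 1789 → Aug 1, 1790: 365 days.
Aug 1, 1790 → Aug 1, 1791: 365 days.
Aug 1, 1791 → Aug 1, 1792: 366 days (Feb 29, 1792 is in that span).
Aug 1, 1792 → Aug 1, 1793: 365 days.
Aug 1, 1793 → Aug 1, 1794: 365 days.
Aug 1, 1794 → Aug 1, 1795: 365 days.
Aug 1, 1795 → Aug 1, 1796: 366 days (Feb 29, 1796 is in that span).
Aug 1, 1796 → Aug 1, 1797: 365 days.
Aug 1, 1797 → Aug 1, 1798: 365 days.
Aug 1, 1798 → Aug 1, 1799: 365 days.
Aug 1, 1799 → Sep 1, 1799: 31 days (August has 31).
Sep 1, 1799 → Oct 1, 1799: 30 days (September has 30).
Oct 1, 1799 → Nov 1, 1799: 31 days (October has 31).
Nov 1, 1799 → Dec 1, 1799: 30 days (November has 30).
Dec 1, 1799 → Jan 1, 1800: 31 days (December has 31).
Jan 1, 1800 → Feb 1, 1800: 31 days (January has 31).
Feb 1, 1800 → Mar 1, 1800: 28 days (February has 28).
Mar 1, 1800 → Apr 1, 1800: 31 days (March has 31).
Apr 1, 1800 → May 1, 1800: 30 days (April has 30).
May 1, 1800 → May 27, 1800: 26 days.
Total: 4682 days.

4682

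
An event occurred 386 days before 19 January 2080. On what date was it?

December 29, 2078

−19 → Dec 31, 2079 (end of Dec, 31 days; 367 left).
−31 → Nov 30, 2079 (end of Nov, 30 days; 336 left).
−30 → Oct 31, 2079 (end of Oct, 31 days; 306 left).
−31 → Sep 30, 2079 (end of Sep, 30 days; 275 left).
−30 → Aug 31, 2079 (end of Aug, 31 days; 245 left).
−31 → Jul 31, 2079 (end of Jul, 31 days; 214 left).
−31 → Jun 30, 2079 (end of Jun, 30 days; 183 left).
−30 → May 31, 2079 (end of May, 31 days; 153 left).
−31 → Apr 30, 2079 (end of Apr, 30 days; 122 left).
−30 → Mar 31, 2079 (end of Mar, 31 days; 92 left).
−31 → Feb 28, 2079 (end of Feb, 28 days; 61 left).
−28 → Jan 31, 2079 (end of Jan, 31 days; 33 left).
−31 → Dec 31, 2078 (end of Dec, 31 days; 2 left).
−2 → Dec 29, 2078.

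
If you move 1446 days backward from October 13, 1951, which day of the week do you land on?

Tuesday

First find the weekday of Oct 13, 1951. Doomsday rule: the anchor day for the 1900s is Wednesday. For year 51: 51÷12 = 4 r 3, and 3÷4 = 0, so 4+3+0 = 7.
Wednesday + 7 ≡ Wednesday — that's 1951's doomsday.
In October the doomsday date is Oct 10.
Oct 13 is 3 days after Oct 10; 3 mod 7 = 3, so Wednesday + 3 = Saturday.
1446 mod 7 = 4, so 1446 days before a Saturday is Saturday − 4 = Tuesday.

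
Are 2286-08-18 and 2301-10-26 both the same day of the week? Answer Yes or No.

From Aug 18, 2286 to Oct 26, 2301 is 5547 days.
5547 mod 7 = 3, so they are different weekdays.
(Aug 18, 2286 is a Wednesday; Oct 26, 2301 is a Saturday.)

No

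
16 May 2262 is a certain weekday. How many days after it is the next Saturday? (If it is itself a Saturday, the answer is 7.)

May 16, 2262 is a Friday.
From Friday to the next Saturday is 1 day.

1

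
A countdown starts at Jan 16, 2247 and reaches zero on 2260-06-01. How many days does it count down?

4885

Jan 16, 2247 → Jan 16, 2248: 365 days.
Jan 16, 2248 → Jan 16, 2249: 366 days (Feb 29, 2248 is in that span).
Jan 16, 2249 → Jan 16, 2250: 365 days.
Jan 16, 2250 → Jan 16, 2251: 365 days.
Jan 16, 2251 → Jan 16, 2252: 365 days.
Jan 16, 2252 → Jan 16, 2253: 366 days (Feb 29, 2252 is in that span).
Jan 16, 2253 → Jan 16, 2254: 365 days.
Jan 16, 2254 → Jan 16, 2255: 365 days.
Jan 16, 2255 → Jan 16, 2256: 365 days.
Jan 16, 2256 → Jan 16, 2257: 366 days (Feb 29, 2256 is in that span).
Jan 16, 2257 → Jan 16, 2258: 365 days.
Jan 16, 2258 → Jan 16, 2259: 365 days.
Jan 16, 2259 → Jan 16, 2260: 365 days.
Jan 16, 2260 → Feb 16, 2260: 31 days (January has 31).
Feb 16, 2260 → Mar 16, 2260: 29 days (February has 29).
Mar 16, 2260 → Apr 16, 2260: 31 days (March has 31).
Apr 16, 2260 → May 16, 2260: 30 days (April has 30).
May 16, 2260 → Jun 1, 2260: 16 days.
Total: 4885 days.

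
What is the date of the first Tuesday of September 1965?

September 7, 1965

September 1, 1965 is a Wednesday.
The first Tuesday is therefore September 7 (6 days later).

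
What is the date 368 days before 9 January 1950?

−9 → Dec 31, 1949 (end of Dec, 31 days; 359 left).
−31 → Nov 30, 1949 (end of Nov, 30 days; 328 left).
−30 → Oct 31, 1949 (end of Oct, 31 days; 298 left).
−31 → Sep 30, 1949 (end of Sep, 30 days; 267 left).
−30 → Aug 31, 1949 (end of Aug, 31 days; 237 left).
−31 → Jul 31, 1949 (end of Jul, 31 days; 206 left).
−31 → Jun 30, 1949 (end of Jun, 30 days; 175 left).
−30 → May 31, 1949 (end of May, 31 days; 145 left).
−31 → Apr 30, 1949 (end of Apr, 30 days; 114 left).
−30 → Mar 31, 1949 (end of Mar, 31 days; 84 left).
−31 → Feb 28, 1949 (end of Feb, 28 days; 53 left).
−28 → Jan 31, 1949 (end of Jan, 31 days; 25 left).
−25 → Jan 6, 1949.

January 6, 1949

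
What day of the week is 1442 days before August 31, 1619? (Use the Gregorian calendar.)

Saturday

Aug 31, 1619 is a Saturday.
1442 mod 7 = 0, so 1442 days before a Saturday is Saturday − 0 = Saturday.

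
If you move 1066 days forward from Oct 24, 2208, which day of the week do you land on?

Wednesday

Oct 24, 2208 is a Monday.
1066 mod 7 = 2, so 1066 days after a Monday is Monday + 2 = Wednesday.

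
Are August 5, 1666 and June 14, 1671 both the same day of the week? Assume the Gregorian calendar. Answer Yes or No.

No

From Aug 5, 1666 to Jun 14, 1671 is 1774 days.
1774 mod 7 = 3, so they are different weekdays.
(Aug 5, 1666 is a Thursday; Jun 14, 1671 is a Sunday.)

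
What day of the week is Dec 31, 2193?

Doomsday rule: the anchor day for the 2100s is Sunday. For year 93: 93÷12 = 7 r 9, and 9÷4 = 2, so 7+9+2 = 18.
Sunday + 18 ≡ Thursday — that's 2193's doomsday.
In December the doomsday date is Dec 12.
Dec 31 is 19 days after Dec 12; 19 mod 7 = 5, so Thursday + 5 = Tuesday.

Tuesday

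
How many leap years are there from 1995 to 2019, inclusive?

Multiples of 4 in [1995,2019]: 6.
Of those, multiples of 100: 1 (not leap unless ÷400).
Multiples of 400: 1.
Leap years = 6 − 1 + 1 = 6.

6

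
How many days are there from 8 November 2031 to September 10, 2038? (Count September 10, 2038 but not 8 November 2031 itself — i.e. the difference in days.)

2498

Nov 8, 2031 → Nov 8, 2032: 366 days (Feb 29, 2032 is in that span).
Nov 8, 2032 → Nov 8, 2033: 365 days.
Nov 8, 2033 → Nov 8, 2034: 365 days.
Nov 8, 2034 → Nov 8, 2035: 365 days.
Nov 8, 2035 → Nov 8, 2036: 366 days (Feb 29, 2036 is in that span).
Nov 8, 2036 → Nov 8, 2037: 365 days.
Nov 8, 2037 → Dec 8, 2037: 30 days (November has 30).
Dec 8, 2037 → Jan 8, 2038: 31 days (December has 31).
Jan 8, 2038 → Feb 8, 2038: 31 days (January has 31).
Feb 8, 2038 → Mar 8, 2038: 28 days (February has 28).
Mar 8, 2038 → Apr 8, 2038: 31 days (March has 31).
Apr 8, 2038 → May 8, 2038: 30 days (April has 30).
May 8, 2038 → Jun 8, 2038: 31 days (May has 31).
Jun 8, 2038 → Jul 8, 2038: 30 days (June has 30).
Jul 8, 2038 → Aug 8, 2038: 31 days (July has 31).
Aug 8, 2038 → Sep 8, 2038: 31 days (August has 31).
Sep 8, 2038 → Sep 10, 2038: 2 days.
Total: 2498 days.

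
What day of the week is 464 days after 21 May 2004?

Sunday

May 21, 2004 is a Friday.
464 mod 7 = 2, so 464 days after a Friday is Friday + 2 = Sunday.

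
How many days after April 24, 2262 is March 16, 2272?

3614

Apr 24, 2262 → Apr 24, 2263: 365 days.
Apr 24, 2263 → Apr 24, 2264: 366 days (Feb 29, 2264 is in that span).
Apr 24, 2264 → Apr 24, 2265: 365 days.
Apr 24, 2265 → Apr 24, 2266: 365 days.
Apr 24, 2266 → Apr 24, 2267: 365 days.
Apr 24, 2267 → Apr 24, 2268: 366 days (Feb 29, 2268 is in that span).
Apr 24, 2268 → Apr 24, 2269: 365 days.
Apr 24, 2269 → Apr 24, 2270: 365 days.
Apr 24, 2270 → Apr 24, 2271: 365 days.
Apr 24, 2271 → May 24, 2271: 30 days (April has 30).
May 24, 2271 → Jun 24, 2271: 31 days (May has 31).
Jun 24, 2271 → Jul 24, 2271: 30 days (June has 30).
Jul 24, 2271 → Aug 24, 2271: 31 days (July has 31).
Aug 24, 2271 → Sep 24, 2271: 31 days (August has 31).
Sep 24, 2271 → Oct 24, 2271: 30 days (September has 30).
Oct 24, 2271 → Nov 24, 2271: 31 days (October has 31).
Nov 24, 2271 → Dec 24, 2271: 30 days (November has 30).
Dec 24, 2271 → Jan 24, 2272: 31 days (December has 31).
Jan 24, 2272 → Feb 24, 2272: 31 days (January has 31).
Feb 24, 2272 → Mar 16, 2272: 21 days.
Total: 3614 days.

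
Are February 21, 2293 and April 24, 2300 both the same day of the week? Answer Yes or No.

Yes

From Feb 21, 2293 to Apr 24, 2300 is 2618 days.
2618 mod 7 = 0, so they are the same weekday.
(Feb 21, 2293 is a Tuesday; Apr 24, 2300 is a Tuesday.)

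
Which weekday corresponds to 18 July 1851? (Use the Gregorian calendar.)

Doomsday rule: the anchor day for the 1800s is Friday. For year 51: 51÷12 = 4 r 3, and 3÷4 = 0, so 4+3+0 = 7.
Friday + 7 ≡ Friday — that's 1851's doomsday.
In July the doomsday date is Jul 11.
Jul 18 is 7 days after Jul 11; 7 mod 7 = 0, so Friday + 0 = Friday.

Friday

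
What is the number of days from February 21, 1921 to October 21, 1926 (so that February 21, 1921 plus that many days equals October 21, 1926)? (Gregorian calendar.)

2068

Feb 21, 1921 → Feb 21, 1922: 365 days.
Feb 21, 1922 → Feb 21, 1923: 365 days.
Feb 21, 1923 → Feb 21, 1924: 365 days.
Feb 21, 1924 → Feb 21, 1925: 366 days (Feb 29, 1924 is in that span).
Feb 21, 1925 → Feb 21, 1926: 365 days.
Feb 21, 1926 → Mar 21, 1926: 28 days (February has 28).
Mar 21, 1926 → Apr 21, 1926: 31 days (March has 31).
Apr 21, 1926 → May 21, 1926: 30 days (April has 30).
May 21, 1926 → Jun 21, 1926: 31 days (May has 31).
Jun 21, 1926 → Jul 21, 1926: 30 days (June has 30).
Jul 21, 1926 → Aug 21, 1926: 31 days (July has 31).
Aug 21, 1926 → Sep 21, 1926: 31 days (August has 31).
Sep 21, 1926 → Oct 21, 1926: 30 days.
Total: 2068 days.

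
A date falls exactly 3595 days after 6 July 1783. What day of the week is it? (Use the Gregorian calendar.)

Thursday

Jul 6, 1783 is a Sunday.
3595 mod 7 = 4, so 3595 days after a Sunday is Sunday + 4 = Thursday.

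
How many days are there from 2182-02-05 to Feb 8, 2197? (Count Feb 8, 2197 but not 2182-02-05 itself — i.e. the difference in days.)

Feb 5, 2182 → Feb 5, 2183: 365 days.
Feb 5, 2183 → Feb 5, 2184: 365 days.
Feb 5, 2184 → Feb 5, 2185: 366 days (Feb 29, 2184 is in that span).
Feb 5, 2185 → Feb 5, 2186: 365 days.
Feb 5, 2186 → Feb 5, 2187: 365 days.
Feb 5, 2187 → Feb 5, 2188: 365 days.
Feb 5, 2188 → Feb 5, 2189: 366 days (Feb 29, 2188 is in that span).
Feb 5, 2189 → Feb 5, 2190: 365 days.
Feb 5, 2190 → Feb 5, 2191: 365 days.
Feb 5, 2191 → Feb 5, 2192: 365 days.
Feb 5, 2192 → Feb 5, 2193: 366 days (Feb 29, 2192 is in that span).
Feb 5, 2193 → Feb 5, 2194: 365 days.
Feb 5, 2194 → Feb 5, 2195: 365 days.
Feb 5, 2195 → Feb 5, 2196: 365 days.
Feb 5, 2196 → Mar 5, 2196: 29 days (February has 29).
Mar 5, 2196 → Apr 5, 2196: 31 days (March has 31).
Apr 5, 2196 → May 5, 2196: 30 days (April has 30).
May 5, 2196 → Jun 5, 2196: 31 days (May has 31).
Jun 5, 2196 → Jul 5, 2196: 30 days (June has 30).
Jul 5, 2196 → Aug 5, 2196: 31 days (July has 31).
Aug 5, 2196 → Sep 5, 2196: 31 days (August has 31).
Sep 5, 2196 → Oct 5, 2196: 30 days (September has 30).
Oct 5, 2196 → Nov 5, 2196: 31 days (October has 31).
Nov 5, 2196 → Dec 5, 2196: 30 days (November has 30).
Dec 5, 2196 → Jan 5, 2197: 31 days (December has 31).
Jan 5, 2197 → Feb 5, 2197: 31 days (January has 31).
Feb 5, 2197 → Feb 8, 2197: 3 days.
Total: 5482 days.

5482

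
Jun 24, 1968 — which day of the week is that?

Monday

January 1, 1968 is a Monday.
Jan 1, 1968 → Feb 1, 1968: 31 days (January has 31).
Feb 1, 1968 → Mar 1, 1968: 29 days (February has 29).
Mar 1, 1968 → Apr 1, 1968: 31 days (March has 31).
Apr 1, 1968 → May 1, 1968: 30 days (April has 30).
May 1, 1968 → Jun 1, 1968: 31 days (May has 31).
Jun 1, 1968 → Jun 24, 1968: 23 days.
Total: 175 days.
175 mod 7 = 0, so Monday + 0 = Monday.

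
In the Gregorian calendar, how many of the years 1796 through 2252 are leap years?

111

Multiples of 4 in [1796,2252]: 115.
Of those, multiples of 100: 5 (not leap unless ÷400).
Multiples of 400: 1.
Leap years = 115 − 5 + 1 = 111.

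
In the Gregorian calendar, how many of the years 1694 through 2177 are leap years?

117

Multiples of 4 in [1694,2177]: 121.
Of those, multiples of 100: 5 (not leap unless ÷400).
Multiples of 400: 1.
Leap years = 121 − 5 + 1 = 117.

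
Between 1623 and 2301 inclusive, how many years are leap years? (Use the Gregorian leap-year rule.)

164

Multiples of 4 in [1623,2301]: 170.
Of those, multiples of 100: 7 (not leap unless ÷400).
Multiples of 400: 1.
Leap years = 170 − 7 + 1 = 164.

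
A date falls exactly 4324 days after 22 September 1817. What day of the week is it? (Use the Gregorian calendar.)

Sep 22, 1817 is a Monday.
4324 mod 7 = 5, so 4324 days after a Monday is Monday + 5 = Saturday.

Saturday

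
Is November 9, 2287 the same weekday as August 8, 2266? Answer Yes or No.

Yes

From Aug 8, 2266 to Nov 9, 2287 is 7763 days.
7763 mod 7 = 0, so they are the same weekday.
(Aug 8, 2266 is a Wednesday; Nov 9, 2287 is a Wednesday.)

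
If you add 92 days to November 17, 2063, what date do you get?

Nov has 30 days: +14 → Dec 1, 2063 (78 left).
Dec has 31 days: +31 → Jan 1, 2064 (47 left).
Jan has 31 days: +31 → Feb 1, 2064 (16 left).
+16 → Feb 17, 2064.

February 17, 2064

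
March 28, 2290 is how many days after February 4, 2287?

Feb 4, 2287 → Feb 4, 2288: 365 days.
Feb 4, 2288 → Feb 4, 2289: 366 days (Feb 29, 2288 is in that span).
Feb 4, 2289 → Feb 4, 2290: 365 days.
Feb 4, 2290 → Mar 4, 2290: 28 days (February has 28).
Mar 4, 2290 → Mar 28, 2290: 24 days.
Total: 1148 days.

1148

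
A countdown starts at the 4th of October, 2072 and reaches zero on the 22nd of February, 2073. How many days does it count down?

141

Oct 4, 2072 → Nov 4, 2072: 31 days (October has 31).
Nov 4, 2072 → Dec 4, 2072: 30 days (November has 30).
Dec 4, 2072 → Jan 4, 2073: 31 days (December has 31).
Jan 4, 2073 → Feb 4, 2073: 31 days (January has 31).
Feb 4, 2073 → Feb 22, 2073: 18 days.
Total: 141 days.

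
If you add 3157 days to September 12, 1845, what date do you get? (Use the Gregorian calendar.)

May 5, 1854

+365 (one year) → Sep 12, 1846 (2792 left).
+365 (one year) → Sep 12, 1847 (2427 left).
+366 (one year; includes Feb 29, 1848) → Sep 12, 1848 (2061 left).
+365 (one year) → Sep 12, 1849 (1696 left).
+365 (one year) → Sep 12, 1850 (1331 left).
+365 (one year) → Sep 12, 1851 (966 left).
+366 (one year; includes Feb 29, 1852) → Sep 12, 1852 (600 left).
+365 (one year) → Sep 12, 1853 (235 left).
Sep has 30 days: +19 → Oct 1, 1853 (216 left).
Oct has 31 days: +31 → Nov 1, 1853 (185 left).
Nov has 30 days: +30 → Dec 1, 1853 (155 left).
Dec has 31 days: +31 → Jan 1, 1854 (124 left).
Jan has 31 days: +31 → Feb 1, 1854 (93 left).
Feb has 28 days: +28 → Mar 1, 1854 (65 left).
Mar has 31 days: +31 → Apr 1, 1854 (34 left).
Apr has 30 days: +30 → May 1, 1854 (4 left).
+4 → May 5, 1854.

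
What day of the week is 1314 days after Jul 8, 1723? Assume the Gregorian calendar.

Tuesday

Jul 8, 1723 is a Thursday.
1314 mod 7 = 5, so 1314 days after a Thursday is Thursday + 5 = Tuesday.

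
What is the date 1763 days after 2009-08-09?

+365 (one year) → Aug 9, 2010 (1398 left).
+365 (one year) → Aug 9, 2011 (1033 left).
+366 (one year; includes Feb 29, 2012) → Aug 9, 2012 (667 left).
+365 (one year) → Aug 9, 2013 (302 left).
Aug has 31 days: +23 → Sep 1, 2013 (279 left).
Sep has 30 days: +30 → Oct 1, 2013 (249 left).
Oct has 31 days: +31 → Nov 1, 2013 (218 left).
Nov has 30 days: +30 → Dec 1, 2013 (188 left).
Dec has 31 days: +31 → Jan 1, 2014 (157 left).
Jan has 31 days: +31 → Feb 1, 2014 (126 left).
Feb has 28 days: +28 → Mar 1, 2014 (98 left).
Mar has 31 days: +31 → Apr 1, 2014 (67 left).
Apr has 30 days: +30 → May 1, 2014 (37 left).
May has 31 days: +31 → Jun 1, 2014 (6 left).
+6 → Jun 7, 2014.

June 7, 2014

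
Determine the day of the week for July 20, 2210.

Friday

Doomsday rule: the anchor day for the 2200s is Friday. For year 10: 10÷12 = 0 r 10, and 10÷4 = 2, so 0+10+2 = 12.
Friday + 12 ≡ Wednesday — that's 2210's doomsday.
In July the doomsday date is Jul 11.
Jul 20 is 9 days after Jul 11; 9 mod 7 = 2, so Wednesday + 2 = Friday.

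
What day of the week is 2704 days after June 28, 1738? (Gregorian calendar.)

Monday

First find the weekday of Jun 28, 1738. Doomsday rule: the anchor day for the 1700s is Sunday. For year 38: 38÷12 = 3 r 2, and 2÷4 = 0, so 3+2+0 = 5.
Sunday + 5 ≡ Friday — that's 1738's doomsday.
In June the doomsday date is Jun 6.
Jun 28 is 22 days after Jun 6; 22 mod 7 = 1, so Friday + 1 = Saturday.
2704 mod 7 = 2, so 2704 days after a Saturday is Saturday + 2 = Monday.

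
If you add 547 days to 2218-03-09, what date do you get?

September 7, 2219

+365 (one year) → Mar 9, 2219 (182 left).
Mar has 31 days: +23 → Apr 1, 2219 (159 left).
Apr has 30 days: +30 → May 1, 2219 (129 left).
May has 31 days: +31 → Jun 1, 2219 (98 left).
Jun has 30 days: +30 → Jul 1, 2219 (68 left).
Jul has 31 days: +31 → Aug 1, 2219 (37 left).
Aug has 31 days: +31 → Sep 1, 2219 (6 left).
+6 → Sep 7, 2219.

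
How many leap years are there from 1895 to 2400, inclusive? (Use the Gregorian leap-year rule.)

123

Multiples of 4 in [1895,2400]: 127.
Of those, multiples of 100: 6 (not leap unless ÷400).
Multiples of 400: 2.
Leap years = 127 − 6 + 2 = 123.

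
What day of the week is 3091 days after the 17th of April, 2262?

Monday

Apr 17, 2262 is a Thursday.
3091 mod 7 = 4, so 3091 days after a Thursday is Thursday + 4 = Monday.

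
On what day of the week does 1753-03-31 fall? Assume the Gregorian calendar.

Saturday

Doomsday rule: the anchor day for the 1700s is Sunday. For year 53: 53÷12 = 4 r 5, and 5÷4 = 1, so 4+5+1 = 10.
Sunday + 10 ≡ Wednesday — that's 1753's doomsday.
In March the doomsday date is Mar 14.
Mar 31 is 17 days after Mar 14; 17 mod 7 = 3, so Wednesday + 3 = Saturday.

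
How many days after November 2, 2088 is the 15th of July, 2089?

Nov 2, 2088 → Dec 2, 2088: 30 days (November has 30).
Dec 2, 2088 → Jan 2, 2089: 31 days (December has 31).
Jan 2, 2089 → Feb 2, 2089: 31 days (January has 31).
Feb 2, 2089 → Mar 2, 2089: 28 days (February has 28).
Mar 2, 2089 → Apr 2, 2089: 31 days (March has 31).
Apr 2, 2089 → May 2, 2089: 30 days (April has 30).
May 2, 2089 → Jun 2, 2089: 31 days (May has 31).
Jun 2, 2089 → Jul 2, 2089: 30 days (June has 30).
Jul 2, 2089 → Jul 15, 2089: 13 days.
Total: 255 days.

255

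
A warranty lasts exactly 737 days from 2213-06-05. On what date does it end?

+365 (one year) → Jun 5, 2214 (372 left).
Jun has 30 days: +26 → Jul 1, 2214 (346 left).
Jul has 31 days: +31 → Aug 1, 2214 (315 left).
Aug has 31 days: +31 → Sep 1, 2214 (284 left).
Sep has 30 days: +30 → Oct 1, 2214 (254 left).
Oct has 31 days: +31 → Nov 1, 2214 (223 left).
Nov has 30 days: +30 → Dec 1, 2214 (193 left).
Dec has 31 days: +31 → Jan 1, 2215 (162 left).
Jan has 31 days: +31 → Feb 1, 2215 (131 left).
Feb has 28 days: +28 → Mar 1, 2215 (103 left).
Mar has 31 days: +31 → Apr 1, 2215 (72 left).
Apr has 30 days: +30 → May 1, 2215 (42 left).
May has 31 days: +31 → Jun 1, 2215 (11 left).
+11 → Jun 12, 2215.

June 12, 2215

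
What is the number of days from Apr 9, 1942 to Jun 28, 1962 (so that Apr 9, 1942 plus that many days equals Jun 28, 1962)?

7385

Apr 9, 1942 → Apr 9, 1943: 365 days.
Apr 9, 1943 → Apr 9, 1944: 366 days (Feb 29, 1944 is in that span).
Apr 9, 1944 → Apr 9, 1945: 365 days.
Apr 9, 1945 → Apr 9, 1946: 365 days.
Apr 9, 1946 → Apr 9, 1947: 365 days.
Apr 9, 1947 → Apr 9, 1948: 366 days (Feb 29, 1948 is in that span).
Apr 9, 1948 → Apr 9, 1949: 365 days.
Apr 9, 1949 → Apr 9, 1950: 365 days.
Apr 9, 1950 → Apr 9, 1951: 365 days.
Apr 9, 1951 → Apr 9, 1952: 366 days (Feb 29, 1952 is in that span).
Apr 9, 1952 → Apr 9, 1953: 365 days.
Apr 9, 1953 → Apr 9, 1954: 365 days.
Apr 9, 1954 → Apr 9, 1955: 365 days.
Apr 9, 1955 → Apr 9, 1956: 366 days (Feb 29, 1956 is in that span).
Apr 9, 1956 → Apr 9, 1957: 365 days.
Apr 9, 1957 → Apr 9, 1958: 365 days.
Apr 9, 1958 → Apr 9, 1959: 365 days.
Apr 9, 1959 → Apr 9, 1960: 366 days (Feb 29, 1960 is in that span).
Apr 9, 1960 → Apr 9, 1961: 365 days.
Apr 9, 1961 → Apr 9, 1962: 365 days.
Apr 9, 1962 → May 9, 1962: 30 days (April has 30).
May 9, 1962 → Jun 9, 1962: 31 days (May has 31).
Jun 9, 1962 → Jun 28, 1962: 19 days.
Total: 7385 days.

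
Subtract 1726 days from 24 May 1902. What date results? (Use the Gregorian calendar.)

−365 (one year) → May 24, 1901 (1361 left).
−365 (one year) → May 24, 1900 (996 left).
−365 (one year) → May 24, 1899 (631 left).
−365 (one year) → May 24, 1898 (266 left).
−24 → Apr 30, 1898 (end of Apr, 30 days; 242 left).
−30 → Mar 31, 1898 (end of Mar, 31 days; 212 left).
−31 → Feb 28, 1898 (end of Feb, 28 days; 181 left).
−28 → Jan 31, 1898 (end of Jan, 31 days; 153 left).
−31 → Dec 31, 1897 (end of Dec, 31 days; 122 left).
−31 → Nov 30, 1897 (end of Nov, 30 days; 91 left).
−30 → Oct 31, 1897 (end of Oct, 31 days; 61 left).
−31 → Sep 30, 1897 (end of Sep, 30 days; 30 left).
−30 → Aug 31, 1897 (end of Aug, 31 days; 0 left).

August 31, 1897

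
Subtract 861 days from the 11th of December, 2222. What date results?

−365 (one year) → Dec 11, 2221 (496 left).
−365 (one year) → Dec 11, 2220 (131 left).
−11 → Nov 30, 2220 (end of Nov, 30 days; 120 left).
−30 → Oct 31, 2220 (end of Oct, 31 days; 90 left).
−31 → Sep 30, 2220 (end of Sep, 30 days; 59 left).
−30 → Aug 31, 2220 (end of Aug, 31 days; 29 left).
−29 → Aug 2, 2220.

August 2, 2220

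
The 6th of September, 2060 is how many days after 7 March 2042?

6758

Mar 7, 2042 → Mar 7, 2043: 365 days.
Mar 7, 2043 → Mar 7, 2044: 366 days (Feb 29, 2044 is in that span).
Mar 7, 2044 → Mar 7, 2045: 365 days.
Mar 7, 2045 → Mar 7, 2046: 365 days.
Mar 7, 2046 → Mar 7, 2047: 365 days.
Mar 7, 2047 → Mar 7, 2048: 366 days (Feb 29, 2048 is in that span).
Mar 7, 2048 → Mar 7, 2049: 365 days.
Mar 7, 2049 → Mar 7, 2050: 365 days.
Mar 7, 2050 → Mar 7, 2051: 365 days.
Mar 7, 2051 → Mar 7, 2052: 366 days (Feb 29, 2052 is in that span).
Mar 7, 2052 → Mar 7, 2053: 365 days.
Mar 7, 2053 → Mar 7, 2054: 365 days.
Mar 7, 2054 → Mar 7, 2055: 365 days.
Mar 7, 2055 → Mar 7, 2056: 366 days (Feb 29, 2056 is in that span).
Mar 7, 2056 → Mar 7, 2057: 365 days.
Mar 7, 2057 → Mar 7, 2058: 365 days.
Mar 7, 2058 → Mar 7, 2059: 365 days.
Mar 7, 2059 → Mar 7, 2060: 366 days (Feb 29, 2060 is in that span).
Mar 7, 2060 → Apr 7, 2060: 31 days (March has 31).
Apr 7, 2060 → May 7, 2060: 30 days (April has 30).
May 7, 2060 → Jun 7, 2060: 31 days (May has 31).
Jun 7, 2060 → Jul 7, 2060: 30 days (June has 30).
Jul 7, 2060 → Aug 7, 2060: 31 days (July has 31).
Aug 7, 2060 → Sep 6, 2060: 30 days.
Total: 6758 days.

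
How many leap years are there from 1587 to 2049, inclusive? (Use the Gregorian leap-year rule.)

113

Multiples of 4 in [1587,2049]: 116.
Of those, multiples of 100: 5 (not leap unless ÷400).
Multiples of 400: 2.
Leap years = 116 − 5 + 2 = 113.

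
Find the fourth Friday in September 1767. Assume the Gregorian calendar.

September 25, 1767

September 1, 1767 is a Tuesday.
The first Friday is therefore September 4 (3 days later).
The fourth Friday is 4 + 3×7 = September 25.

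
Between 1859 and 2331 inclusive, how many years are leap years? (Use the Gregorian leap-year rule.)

114

Multiples of 4 in [1859,2331]: 118.
Of those, multiples of 100: 5 (not leap unless ÷400).
Multiples of 400: 1.
Leap years = 118 − 5 + 1 = 114.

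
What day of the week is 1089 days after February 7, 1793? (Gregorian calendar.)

Monday

Feb 7, 1793 is a Thursday.
1089 mod 7 = 4, so 1089 days after a Thursday is Thursday + 4 = Monday.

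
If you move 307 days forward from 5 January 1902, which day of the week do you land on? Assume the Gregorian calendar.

Jan 5, 1902 is a Sunday.
307 mod 7 = 6, so 307 days after a Sunday is Sunday + 6 = Saturday.

Saturday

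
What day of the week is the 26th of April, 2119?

Doomsday rule: the anchor day for the 2100s is Sunday. For year 19: 19÷12 = 1 r 7, and 7÷4 = 1, so 1+7+1 = 9.
Sunday + 9 ≡ Tuesday — that's 2119's doomsday.
In April the doomsday date is Apr 4.
Apr 26 is 22 days after Apr 4; 22 mod 7 = 1, so Tuesday + 1 = Wednesday.

Wednesday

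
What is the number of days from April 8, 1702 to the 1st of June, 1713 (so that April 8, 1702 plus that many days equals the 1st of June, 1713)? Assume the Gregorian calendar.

Apr 8, 1702 → Apr 8, 1703: 365 days.
Apr 8, 1703 → Apr 8, 1704: 366 days (Feb 29, 1704 is in that span).
Apr 8, 1704 → Apr 8, 1705: 365 days.
Apr 8, 1705 → Apr 8, 1706: 365 days.
Apr 8, 1706 → Apr 8, 1707: 365 days.
Apr 8, 1707 → Apr 8, 1708: 366 days (Feb 29, 1708 is in that span).
Apr 8, 1708 → Apr 8, 1709: 365 days.
Apr 8, 1709 → Apr 8, 1710: 365 days.
Apr 8, 1710 → Apr 8, 1711: 365 days.
Apr 8, 1711 → Apr 8, 1712: 366 days (Feb 29, 1712 is in that span).
Apr 8, 1712 → Apr 8, 1713: 365 days.
Apr 8, 1713 → May 8, 1713: 30 days (April has 30).
May 8, 1713 → Jun 1, 1713: 24 days.
Total: 4072 days.

4072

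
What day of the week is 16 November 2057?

Friday

Doomsday rule: the anchor day for the 2000s is Tuesday. For year 57: 57÷12 = 4 r 9, and 9÷4 = 2, so 4+9+2 = 15.
Tuesday + 15 ≡ Wednesday — that's 2057's doomsday.
In November the doomsday date is Nov 7.
Nov 16 is 9 days after Nov 7; 9 mod 7 = 2, so Wednesday + 2 = Friday.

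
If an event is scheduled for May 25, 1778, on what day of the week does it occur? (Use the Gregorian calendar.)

Monday

Doomsday rule: the anchor day for the 1700s is Sunday. For year 78: 78÷12 = 6 r 6, and 6÷4 = 1, so 6+6+1 = 13.
Sunday + 13 ≡ Saturday — that's 1778's doomsday.
In May the doomsday date is May 9.
May 25 is 16 days after May 9; 16 mod 7 = 2, so Saturday + 2 = Monday.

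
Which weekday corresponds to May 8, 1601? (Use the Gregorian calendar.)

Doomsday rule: the anchor day for the 1600s is Tuesday. For year 01: 1÷12 = 0 r 1, and 1÷4 = 0, so 0+1+0 = 1.
Tuesday + 1 ≡ Wednesday — that's 1601's doomsday.
In May the doomsday date is May 9.
May 8 is 1 day before May 9; 1 mod 7 = 1, so Wednesday − 1 = Tuesday.

Tuesday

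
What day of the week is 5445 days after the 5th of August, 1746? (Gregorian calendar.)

Thursday

First find the weekday of Aug 5, 1746. Doomsday rule: the anchor day for the 1700s is Sunday. For year 46: 46÷12 = 3 r 10, and 10÷4 = 2, so 3+10+2 = 15.
Sunday + 15 ≡ Monday — that's 1746's doomsday.
In August the doomsday date is Aug 8.
Aug 5 is 3 days before Aug 8; 3 mod 7 = 3, so Monday − 3 = Friday.
5445 mod 7 = 6, so 5445 days after a Friday is Friday + 6 = Thursday.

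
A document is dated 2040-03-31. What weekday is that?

Saturday

Doomsday rule: the anchor day for the 2000s is Tuesday. For year 40: 40÷12 = 3 r 4, and 4÷4 = 1, so 3+4+1 = 8.
Tuesday + 8 ≡ Wednesday — that's 2040's doomsday.
In March the doomsday date is Mar 14.
Mar 31 is 17 days after Mar 14; 17 mod 7 = 3, so Wednesday + 3 = Saturday.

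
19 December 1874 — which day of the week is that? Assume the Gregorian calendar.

Doomsday rule: the anchor day for the 1800s is Friday. For year 74: 74÷12 = 6 r 2, and 2÷4 = 0, so 6+2+0 = 8.
Friday + 8 ≡ Saturday — that's 1874's doomsday.
In December the doomsday date is Dec 12.
Dec 19 is 7 days after Dec 12; 7 mod 7 = 0, so Saturday + 0 = Saturday.

Saturday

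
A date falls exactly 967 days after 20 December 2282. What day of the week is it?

Thursday

First find the weekday of Dec 20, 2282. Doomsday rule: the anchor day for the 2200s is Friday. For year 82: 82÷12 = 6 r 10, and 10÷4 = 2, so 6+10+2 = 18.
Friday + 18 ≡ Tuesday — that's 2282's doomsday.
In December the doomsday date is Dec 12.
Dec 20 is 8 days after Dec 12; 8 mod 7 = 1, so Tuesday + 1 = Wednesday.
967 mod 7 = 1, so 967 days after a Wednesday is Wednesday + 1 = Thursday.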